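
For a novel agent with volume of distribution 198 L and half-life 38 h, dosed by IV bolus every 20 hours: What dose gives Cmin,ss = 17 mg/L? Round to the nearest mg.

1482 mg

τ/t½ = 20/38 ≈ 0.52632, so f = (1/2)^(20/38) ≈ 0.694326.
Cmin,ss = (D/Vd)·f/(1−f), so D = Cmin,ss·Vd·(1−f)/f.
D = 17 × 198 × (1−f)/f ≈ 17 × 198 × 0.44025 ≈ 1481.88 mg.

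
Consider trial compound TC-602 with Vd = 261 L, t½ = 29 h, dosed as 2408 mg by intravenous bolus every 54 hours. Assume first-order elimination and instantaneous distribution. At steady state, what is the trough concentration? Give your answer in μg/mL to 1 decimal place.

3.5 μg/mL

k = ln2/t½ = ln2/29 ≈ 0.023902 h⁻¹; fraction remaining f = e^(−kτ) = e^(−0.023902×54) ≈ 0.2751.
Accumulation ratio R = 1/(1 − f) ≈ 1/0.7249 ≈ 1.3795.
Single-dose peak C₀ = D/Vd = 2408/261 ≈ 9.226 μg/mL.
Steady-state peak Cmax,ss = C₀·R ≈ 9.226 × 1.3795 ≈ 12.727 μg/mL.
One interval later, Cmin,ss = Cmax,ss·e^(−kτ) ≈ 12.727 × 0.2751 ≈ 3.501 μg/mL.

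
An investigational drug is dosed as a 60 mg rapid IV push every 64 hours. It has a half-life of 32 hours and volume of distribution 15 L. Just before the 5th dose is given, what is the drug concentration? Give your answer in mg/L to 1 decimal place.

f = (1/2)^(τ/t½) = (1/2)^(64/32) ≈ 0.2500.
C₀ = D/Vd = 60/15 ≈ 4.000 mg/L.
Before the 5th dose, 4 doses have been given. Superposition: Cmin = C₀·(f + f² + … + f^4).
≈ 4.000 × (0.2500 + 0.0625 + 0.0156 + 0.0039) ≈ 4.000 × 0.3320 ≈ 1.328 mg/L.

1.3 mg/L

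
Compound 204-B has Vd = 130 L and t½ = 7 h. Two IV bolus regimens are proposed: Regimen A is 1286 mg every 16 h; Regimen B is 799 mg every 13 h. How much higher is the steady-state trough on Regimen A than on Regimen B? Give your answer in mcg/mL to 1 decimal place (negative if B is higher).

Regimen A: f = (1/2)^(16/7) ≈ 0.2051; Cmin,ss = (1286/130)·f/(1−f) ≈ 2.552 mcg/mL.
Regimen B: f = (1/2)^(13/7) ≈ 0.2760; Cmin,ss = (799/130)·f/(1−f) ≈ 2.343 mcg/mL.
Difference ≈ 2.552 − 2.343 ≈ 0.209 mcg/mL.

0.2 mcg/mL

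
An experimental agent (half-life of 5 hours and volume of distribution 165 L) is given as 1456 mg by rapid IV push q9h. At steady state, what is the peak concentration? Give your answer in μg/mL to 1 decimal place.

k = ln2/t½ = ln2/5 ≈ 0.138629 h⁻¹; fraction remaining f = e^(−kτ) = e^(−0.138629×9) ≈ 0.2872.
At steady state, accumulation factor R = 1/(1 − e^(−kτ)) ≈ 1.4029.
Single-dose peak C₀ = D/Vd = 1456/165 ≈ 8.824 μg/mL.
Steady-state peak Cmax,ss = C₀·R ≈ 8.824 × 1.4029 ≈ 12.379 μg/mL.

12.4 μg/mL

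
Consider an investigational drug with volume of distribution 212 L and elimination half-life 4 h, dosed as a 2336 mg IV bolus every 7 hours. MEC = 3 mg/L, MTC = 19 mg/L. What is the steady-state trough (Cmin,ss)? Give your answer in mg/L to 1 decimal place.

τ/t½ = 7/4 ≈ 1.75, so fraction remaining f = (1/2)^(7/4) ≈ 0.2973.
At steady state, accumulation factor R = 1/(1 − e^(−kτ)) ≈ 1.4231.
Single-dose peak C₀ = D/Vd = 2336/212 ≈ 11.019 mg/L.
Steady-state peak Cmax,ss = C₀·R ≈ 11.019 × 1.4231 ≈ 15.681 mg/L.
Steady-state trough Cmin,ss = Cmax,ss·f ≈ 15.681 × 0.2973 ≈ 4.662 mg/L.
Trough 4.7 mg/L vs MEC 3 mg/L: adequate.

4.7 mg/L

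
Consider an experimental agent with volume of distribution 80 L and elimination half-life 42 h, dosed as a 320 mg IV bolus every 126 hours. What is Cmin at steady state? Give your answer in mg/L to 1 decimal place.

0.6 mg/L

τ = 126 h = 3 half-lives, so f = (1/2)^3 = 0.125.
At steady state, R = 1/(1 − 0.125) = 8/7.
Single-dose peak C₀ = D/Vd = 320/80 = 4 mg/L.
Steady-state peak Cmax,ss = C₀·R = 4 × 8/7 ≈ 4.571 mg/L.
Steady-state trough Cmin,ss = Cmax,ss·f ≈ 4.571 × 0.125 ≈ 0.571 mg/L.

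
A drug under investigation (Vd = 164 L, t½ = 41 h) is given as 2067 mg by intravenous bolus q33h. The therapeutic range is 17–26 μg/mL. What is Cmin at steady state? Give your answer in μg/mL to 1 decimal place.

k = ln2/t½ = ln2/41 ≈ 0.016906 h⁻¹; fraction remaining f = e^(−kτ) = e^(−0.016906×33) ≈ 0.5724.
Each bolus raises the concentration by D/Vd = 2067/164 ≈ 12.604 μg/mL.
Steady-state trough Cmin,ss = C₀·f/(1−f) ≈ 12.604 × 0.5724/0.4276 ≈ 16.872 μg/mL.
Trough 16.9 μg/mL vs MEC 17 μg/mL: subtherapeutic.

16.9 μg/mL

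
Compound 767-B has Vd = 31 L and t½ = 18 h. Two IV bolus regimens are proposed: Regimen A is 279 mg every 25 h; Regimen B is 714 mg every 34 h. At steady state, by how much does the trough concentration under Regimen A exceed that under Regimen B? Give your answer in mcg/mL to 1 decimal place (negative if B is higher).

-3.0 mcg/mL

Regimen A: f = (1/2)^(25/18) ≈ 0.3819; Cmin,ss = (279/31)·f/(1−f) ≈ 5.561 mcg/mL.
Regimen B: f = (1/2)^(34/18) ≈ 0.2700; Cmin,ss = (714/31)·f/(1−f) ≈ 8.519 mcg/mL.
Difference ≈ 5.561 − 8.519 ≈ -2.958 mcg/mL.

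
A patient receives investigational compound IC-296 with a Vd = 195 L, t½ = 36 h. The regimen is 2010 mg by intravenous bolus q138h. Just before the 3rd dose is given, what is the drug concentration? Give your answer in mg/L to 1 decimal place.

0.8 mg/L

f = (1/2)^(τ/t½) = (1/2)^(138/36) ≈ 0.0702.
C₀ = D/Vd = 2010/195 ≈ 10.308 mg/L.
Before the 3rd dose, 2 doses have been given. Superposition: Cmin = C₀·(f + f²).
≈ 10.308 × (0.0702 + 0.0049) ≈ 10.308 × 0.0751 ≈ 0.774 mg/L.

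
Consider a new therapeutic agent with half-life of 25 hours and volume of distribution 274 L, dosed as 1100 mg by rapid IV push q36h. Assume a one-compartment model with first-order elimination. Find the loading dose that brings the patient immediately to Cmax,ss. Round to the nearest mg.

1742 mg

f = (1/2)^(36/25) ≈ 0.368567; accumulation ratio R = 1/(1−f) ≈ 1.58370.
Loading dose to hit Cmax,ss on first dose: D_load = D_maint·R ≈ 1100 × 1.58370 ≈ 1742.07 mg.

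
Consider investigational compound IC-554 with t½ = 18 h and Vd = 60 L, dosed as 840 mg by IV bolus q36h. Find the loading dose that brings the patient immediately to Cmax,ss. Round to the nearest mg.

f = (1/2)^(36/18) ≈ 0.250000; accumulation ratio R = 1/(1−f) ≈ 1.33333.
Loading dose to hit Cmax,ss on first dose: D_load = D_maint·R ≈ 840 × 1.33333 ≈ 1120.00 mg.

1120 mg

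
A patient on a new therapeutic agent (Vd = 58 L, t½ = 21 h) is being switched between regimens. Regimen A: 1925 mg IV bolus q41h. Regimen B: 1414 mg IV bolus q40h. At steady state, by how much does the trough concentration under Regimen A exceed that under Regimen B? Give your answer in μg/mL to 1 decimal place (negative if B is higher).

Regimen A: f = (1/2)^(41/21) ≈ 0.2584; Cmin,ss = (1925/58)·f/(1−f) ≈ 11.564 μg/mL.
Regimen B: f = (1/2)^(40/21) ≈ 0.2671; Cmin,ss = (1414/58)·f/(1−f) ≈ 8.885 μg/mL.
Difference ≈ 11.564 − 8.885 ≈ 2.679 μg/mL.

2.7 μg/mL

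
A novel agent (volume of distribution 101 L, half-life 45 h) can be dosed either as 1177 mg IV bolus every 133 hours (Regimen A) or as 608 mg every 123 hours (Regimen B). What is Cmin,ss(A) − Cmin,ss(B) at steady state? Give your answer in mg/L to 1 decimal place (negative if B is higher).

Regimen A: f = (1/2)^(133/45) ≈ 0.1289; Cmin,ss = (1177/101)·f/(1−f) ≈ 1.724 mg/L.
Regimen B: f = (1/2)^(123/45) ≈ 0.1504; Cmin,ss = (608/101)·f/(1−f) ≈ 1.066 mg/L.
Difference ≈ 1.724 − 1.066 ≈ 0.658 mg/L.

0.7 mg/L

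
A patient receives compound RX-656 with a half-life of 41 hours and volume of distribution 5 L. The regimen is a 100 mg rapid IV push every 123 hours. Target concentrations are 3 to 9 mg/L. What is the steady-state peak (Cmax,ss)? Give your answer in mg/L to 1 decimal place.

The dosing interval is 3 half-lives, so f = 2^(−3) = 0.125.
At steady state, R = 1/(1 − 0.125) = 8/7.
Single-dose peak C₀ = D/Vd = 100/5 = 20 mg/L.
Steady-state peak Cmax,ss = C₀·R = 20 × 8/7 ≈ 22.857 mg/L.
Peak 22.9 mg/L vs MTC 9 mg/L: exceeds toxic threshold.

22.9 mg/L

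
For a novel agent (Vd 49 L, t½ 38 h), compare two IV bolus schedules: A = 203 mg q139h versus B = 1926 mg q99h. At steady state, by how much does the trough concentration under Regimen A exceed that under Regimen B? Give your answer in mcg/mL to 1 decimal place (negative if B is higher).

Regimen A: f = (1/2)^(139/38) ≈ 0.0792; Cmin,ss = (203/49)·f/(1−f) ≈ 0.356 mcg/mL.
Regimen B: f = (1/2)^(99/38) ≈ 0.1643; Cmin,ss = (1926/49)·f/(1−f) ≈ 7.728 mcg/mL.
Difference ≈ 0.356 − 7.728 ≈ -7.372 mcg/mL.

-7.4 mcg/mL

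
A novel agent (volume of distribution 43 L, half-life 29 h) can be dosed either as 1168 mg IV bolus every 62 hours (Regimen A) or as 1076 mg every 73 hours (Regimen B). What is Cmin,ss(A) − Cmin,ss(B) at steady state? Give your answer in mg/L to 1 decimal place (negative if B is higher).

2.7 mg/L

Regimen A: f = (1/2)^(62/29) ≈ 0.2272; Cmin,ss = (1168/43)·f/(1−f) ≈ 7.986 mg/L.
Regimen B: f = (1/2)^(73/29) ≈ 0.1747; Cmin,ss = (1076/43)·f/(1−f) ≈ 5.297 mg/L.
Difference ≈ 7.986 − 5.297 ≈ 2.689 mg/L.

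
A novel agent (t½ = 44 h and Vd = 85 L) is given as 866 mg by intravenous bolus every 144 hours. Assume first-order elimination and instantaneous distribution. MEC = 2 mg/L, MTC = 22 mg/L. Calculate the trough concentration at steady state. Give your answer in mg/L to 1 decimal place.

Over one 144-h interval, 144/44 ≈ 3.2727 half-lives elapse, leaving f ≈ 0.1035 of each dose.
Each bolus raises the concentration by D/Vd = 866/85 ≈ 10.188 mg/L.
Steady-state trough Cmin,ss = C₀·f/(1−f) ≈ 10.188 × 0.1035/0.8965 ≈ 1.176 mg/L.
Trough 1.2 mg/L vs MEC 2 mg/L: subtherapeutic.

1.2 mg/L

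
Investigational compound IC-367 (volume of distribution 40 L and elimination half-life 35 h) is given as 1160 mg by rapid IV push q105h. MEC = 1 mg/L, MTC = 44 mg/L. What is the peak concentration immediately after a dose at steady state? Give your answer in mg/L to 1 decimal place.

The dosing interval is 3 half-lives, so f = 2^(−3) = 0.125.
At steady state, R = 1/(1 − 0.125) = 8/7.
Single-dose peak C₀ = D/Vd = 1160/40 = 29 mg/L.
Steady-state peak Cmax,ss = C₀·R = 29 × 8/7 ≈ 33.143 mg/L.
Peak 33.1 mg/L vs MTC 44 mg/L: below toxic threshold.

33.1 mg/L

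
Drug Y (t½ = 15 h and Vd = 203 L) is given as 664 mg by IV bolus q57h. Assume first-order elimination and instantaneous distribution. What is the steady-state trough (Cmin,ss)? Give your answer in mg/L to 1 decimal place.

0.3 mg/L

k = ln2/t½ = ln2/15 ≈ 0.046210 h⁻¹; fraction remaining f = e^(−kτ) = e^(−0.046210×57) ≈ 0.0718.
Single-dose peak C₀ = D/Vd = 664/203 ≈ 3.271 mg/L.
Steady-state trough Cmin,ss = C₀·f/(1−f) ≈ 3.271 × 0.0718/0.9282 ≈ 0.253 mg/L.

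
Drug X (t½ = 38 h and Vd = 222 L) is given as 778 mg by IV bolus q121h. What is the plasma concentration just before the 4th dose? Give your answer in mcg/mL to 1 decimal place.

0.4 mcg/mL

f = (1/2)^(τ/t½) = (1/2)^(121/38) ≈ 0.1100.
C₀ = D/Vd = 778/222 ≈ 3.505 mcg/mL.
Before the 4th dose, 3 doses have been given. Superposition: Cmin = C₀·(f + f² + … + f^3).
≈ 3.505 × (0.1100 + 0.0121 + 0.0013) ≈ 3.505 × 0.1234 ≈ 0.433 mcg/mL.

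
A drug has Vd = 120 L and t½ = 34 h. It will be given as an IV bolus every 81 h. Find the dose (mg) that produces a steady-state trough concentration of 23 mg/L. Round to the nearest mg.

τ/t½ = 81/34 ≈ 2.3824, so f = (1/2)^(81/34) ≈ 0.191796.
Cmin,ss = (D/Vd)·f/(1−f), so D = Cmin,ss·Vd·(1−f)/f.
D = 23 × 120 × (1−f)/f ≈ 23 × 120 × 4.21387 ≈ 11630.28 mg.

11630 mg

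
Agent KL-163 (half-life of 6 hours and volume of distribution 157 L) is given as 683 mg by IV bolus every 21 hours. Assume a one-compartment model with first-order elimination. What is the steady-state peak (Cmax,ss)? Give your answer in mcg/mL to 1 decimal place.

τ/t½ = 21/6 ≈ 3.5, so fraction remaining f = (1/2)^(21/6) ≈ 0.0884.
Accumulation ratio R = 1/(1 − f) ≈ 1/0.9116 ≈ 1.0970.
Each bolus raises the concentration by D/Vd = 683/157 ≈ 4.350 mcg/mL.
Steady-state peak Cmax,ss = C₀·R ≈ 4.350 × 1.0970 ≈ 4.772 mcg/mL.

4.8 mcg/mL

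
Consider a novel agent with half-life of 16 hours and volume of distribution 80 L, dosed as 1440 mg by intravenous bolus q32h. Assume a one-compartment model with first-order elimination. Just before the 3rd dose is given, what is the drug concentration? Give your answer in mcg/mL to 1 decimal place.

5.6 mcg/mL

f = (1/2)^(τ/t½) = (1/2)^(32/16) ≈ 0.2500.
C₀ = D/Vd = 1440/80 ≈ 18.000 mcg/mL.
Before the 3rd dose, 2 doses have been given. Superposition: Cmin = C₀·(f + f²).
≈ 18.000 × (0.2500 + 0.0625) ≈ 18.000 × 0.3125 ≈ 5.625 mcg/mL.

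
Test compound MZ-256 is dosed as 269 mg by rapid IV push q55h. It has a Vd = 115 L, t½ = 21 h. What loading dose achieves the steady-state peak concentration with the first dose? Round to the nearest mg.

321 mg

f = (1/2)^(55/21) ≈ 0.162775; accumulation ratio R = 1/(1−f) ≈ 1.19442.
Loading dose to hit Cmax,ss on first dose: D_load = D_maint·R ≈ 269 × 1.19442 ≈ 321.30 mg.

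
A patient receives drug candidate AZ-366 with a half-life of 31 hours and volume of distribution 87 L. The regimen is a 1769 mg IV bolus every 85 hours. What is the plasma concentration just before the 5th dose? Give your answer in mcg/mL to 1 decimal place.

3.6 mcg/mL

f = (1/2)^(τ/t½) = (1/2)^(85/31) ≈ 0.1495.
C₀ = D/Vd = 1769/87 ≈ 20.333 mcg/mL.
Before the 5th dose, 4 doses have been given. Superposition: Cmin = C₀·(f + f² + … + f^4).
≈ 20.333 × (0.1495 + 0.0224 + 0.0033 + 0.0005) ≈ 20.333 × 0.1757 ≈ 3.573 mcg/mL.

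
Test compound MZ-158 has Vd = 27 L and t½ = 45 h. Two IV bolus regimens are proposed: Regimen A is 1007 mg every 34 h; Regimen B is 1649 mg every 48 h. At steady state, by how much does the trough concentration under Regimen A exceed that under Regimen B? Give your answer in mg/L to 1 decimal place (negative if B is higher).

-1.6 mg/L

Regimen A: f = (1/2)^(34/45) ≈ 0.5923; Cmin,ss = (1007/27)·f/(1−f) ≈ 54.183 mg/L.
Regimen B: f = (1/2)^(48/45) ≈ 0.4774; Cmin,ss = (1649/27)·f/(1−f) ≈ 55.792 mg/L.
Difference ≈ 54.183 − 55.792 ≈ -1.609 mg/L.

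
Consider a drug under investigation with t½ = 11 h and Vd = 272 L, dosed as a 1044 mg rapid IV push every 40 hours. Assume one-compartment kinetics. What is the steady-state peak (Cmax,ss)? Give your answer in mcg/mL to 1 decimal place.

Over one 40-h interval, 40/11 ≈ 3.6364 half-lives elapse, leaving f ≈ 0.0804 of each dose.
At steady state, accumulation factor R = 1/(1 − e^(−kτ)) ≈ 1.0874.
Each bolus raises the concentration by D/Vd = 1044/272 ≈ 3.838 mcg/mL.
Steady-state peak Cmax,ss = C₀·R ≈ 3.838 × 1.0874 ≈ 4.173 mcg/mL.

4.2 mcg/mL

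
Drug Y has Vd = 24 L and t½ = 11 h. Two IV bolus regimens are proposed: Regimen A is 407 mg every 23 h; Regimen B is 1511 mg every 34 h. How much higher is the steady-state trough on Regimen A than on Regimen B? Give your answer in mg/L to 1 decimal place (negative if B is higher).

Regimen A: f = (1/2)^(23/11) ≈ 0.2347; Cmin,ss = (407/24)·f/(1−f) ≈ 5.201 mg/L.
Regimen B: f = (1/2)^(34/11) ≈ 0.1174; Cmin,ss = (1511/24)·f/(1−f) ≈ 8.374 mg/L.
Difference ≈ 5.201 − 8.374 ≈ -3.173 mg/L.

-3.2 mg/L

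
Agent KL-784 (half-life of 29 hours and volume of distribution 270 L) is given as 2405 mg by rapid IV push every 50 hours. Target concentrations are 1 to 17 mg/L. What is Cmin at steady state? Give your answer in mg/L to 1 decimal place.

3.9 mg/L

k = ln2/t½ = ln2/29 ≈ 0.023902 h⁻¹; fraction remaining f = e^(−kτ) = e^(−0.023902×50) ≈ 0.3027.
Accumulation ratio R = 1/(1 − f) ≈ 1/0.6973 ≈ 1.4341.
Each bolus raises the concentration by D/Vd = 2405/270 ≈ 8.907 mg/L.
Steady-state peak Cmax,ss = C₀·R ≈ 8.907 × 1.4341 ≈ 12.774 mg/L.
One interval later, Cmin,ss = Cmax,ss·e^(−kτ) ≈ 12.774 × 0.3027 ≈ 3.867 mg/L.
Trough 3.9 mg/L vs MEC 1 mg/L: adequate.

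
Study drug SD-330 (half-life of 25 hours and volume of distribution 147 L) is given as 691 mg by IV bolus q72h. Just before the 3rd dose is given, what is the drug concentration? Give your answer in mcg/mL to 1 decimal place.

0.7 mcg/mL

f = (1/2)^(τ/t½) = (1/2)^(72/25) ≈ 0.1358.
C₀ = D/Vd = 691/147 ≈ 4.701 mcg/mL.
Before the 3rd dose, 2 doses have been given. Superposition: Cmin = C₀·(f + f²).
≈ 4.701 × (0.1358 + 0.0184) ≈ 4.701 × 0.1542 ≈ 0.725 mcg/mL.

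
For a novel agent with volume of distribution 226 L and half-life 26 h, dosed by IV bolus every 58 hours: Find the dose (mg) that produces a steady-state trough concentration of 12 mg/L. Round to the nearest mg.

τ/t½ = 58/26 ≈ 2.2308, so f = (1/2)^(58/26) ≈ 0.213045.
Cmin,ss = (D/Vd)·f/(1−f), so D = Cmin,ss·Vd·(1−f)/f.
D = 12 × 226 × (1−f)/f ≈ 12 × 226 × 3.69384 ≈ 10017.69 mg.

10018 mg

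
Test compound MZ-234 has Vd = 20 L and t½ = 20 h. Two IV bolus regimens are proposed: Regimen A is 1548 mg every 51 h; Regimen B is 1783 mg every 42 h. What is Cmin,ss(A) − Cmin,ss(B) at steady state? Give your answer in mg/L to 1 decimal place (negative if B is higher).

-11.2 mg/L

Regimen A: f = (1/2)^(51/20) ≈ 0.1708; Cmin,ss = (1548/20)·f/(1−f) ≈ 15.943 mg/L.
Regimen B: f = (1/2)^(42/20) ≈ 0.2333; Cmin,ss = (1783/20)·f/(1−f) ≈ 27.128 mg/L.
Difference ≈ 15.943 − 27.128 ≈ -11.185 mg/L.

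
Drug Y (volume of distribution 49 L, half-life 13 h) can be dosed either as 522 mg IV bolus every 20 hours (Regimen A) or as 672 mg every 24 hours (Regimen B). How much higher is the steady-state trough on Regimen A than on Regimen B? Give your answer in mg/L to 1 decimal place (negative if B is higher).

0.3 mg/L

Regimen A: f = (1/2)^(20/13) ≈ 0.3443; Cmin,ss = (522/49)·f/(1−f) ≈ 5.594 mg/L.
Regimen B: f = (1/2)^(24/13) ≈ 0.2781; Cmin,ss = (672/49)·f/(1−f) ≈ 5.283 mg/L.
Difference ≈ 5.594 − 5.283 ≈ 0.311 mg/L.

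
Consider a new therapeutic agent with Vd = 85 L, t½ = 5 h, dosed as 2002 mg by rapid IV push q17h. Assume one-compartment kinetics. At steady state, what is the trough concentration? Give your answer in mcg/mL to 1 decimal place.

2.5 mcg/mL

k = ln2/t½ = ln2/5 ≈ 0.138629 h⁻¹; fraction remaining f = e^(−kτ) = e^(−0.138629×17) ≈ 0.0947.
At steady state, accumulation factor R = 1/(1 − e^(−kτ)) ≈ 1.1046.
Each bolus raises the concentration by D/Vd = 2002/85 ≈ 23.553 mcg/mL.
Cmax,ss = C₀/(1 − f) ≈ 23.553/0.9053 ≈ 26.017 mcg/mL.
Steady-state trough Cmin,ss = Cmax,ss·f ≈ 26.017 × 0.0947 ≈ 2.464 mcg/mL.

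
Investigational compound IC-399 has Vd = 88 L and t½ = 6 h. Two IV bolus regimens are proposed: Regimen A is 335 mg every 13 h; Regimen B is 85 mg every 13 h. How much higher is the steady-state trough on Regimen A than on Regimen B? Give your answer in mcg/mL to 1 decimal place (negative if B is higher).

0.8 mcg/mL

Regimen A: f = (1/2)^(13/6) ≈ 0.2227; Cmin,ss = (335/88)·f/(1−f) ≈ 1.091 mcg/mL.
Regimen B: f = (1/2)^(13/6) ≈ 0.2227; Cmin,ss = (85/88)·f/(1−f) ≈ 0.277 mcg/mL.
Difference ≈ 1.091 − 0.277 ≈ 0.814 mcg/mL.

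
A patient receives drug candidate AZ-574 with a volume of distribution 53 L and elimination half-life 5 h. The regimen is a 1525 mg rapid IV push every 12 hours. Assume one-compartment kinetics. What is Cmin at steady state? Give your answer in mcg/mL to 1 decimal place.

6.7 mcg/mL

τ/t½ = 12/5 ≈ 2.4, so fraction remaining f = (1/2)^(12/5) ≈ 0.1895.
Single-dose peak C₀ = D/Vd = 1525/53 ≈ 28.774 mcg/mL.
Steady-state trough Cmin,ss = C₀·f/(1−f) ≈ 28.774 × 0.1895/0.8105 ≈ 6.728 mcg/mL.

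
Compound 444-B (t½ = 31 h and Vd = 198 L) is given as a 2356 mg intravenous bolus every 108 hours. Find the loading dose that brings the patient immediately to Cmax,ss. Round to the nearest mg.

2587 mg

f = (1/2)^(108/31) ≈ 0.089382; accumulation ratio R = 1/(1−f) ≈ 1.09816.
Loading dose to hit Cmax,ss on first dose: D_load = D_maint·R ≈ 2356 × 1.09816 ≈ 2587.26 mg.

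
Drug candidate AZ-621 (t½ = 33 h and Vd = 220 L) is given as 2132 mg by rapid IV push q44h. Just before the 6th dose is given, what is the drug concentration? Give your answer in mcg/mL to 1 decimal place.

6.3 mcg/mL

f = (1/2)^(τ/t½) = (1/2)^(44/33) ≈ 0.3969.
C₀ = D/Vd = 2132/220 ≈ 9.691 mcg/mL.
Before the 6th dose, 5 doses have been given. Superposition: Cmin = C₀·(f + f² + … + f^5).
≈ 9.691 × (0.3969 + 0.1575 + 0.0625 + 0.0248 + 0.0098) ≈ 9.691 × 0.6515 ≈ 6.314 mcg/mL.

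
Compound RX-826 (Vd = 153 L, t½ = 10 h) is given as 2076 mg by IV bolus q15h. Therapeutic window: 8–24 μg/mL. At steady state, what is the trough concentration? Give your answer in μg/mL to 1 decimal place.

7.4 μg/mL

τ/t½ = 15/10 ≈ 1.5, so fraction remaining f = (1/2)^(15/10) ≈ 0.3536.
Accumulation ratio R = 1/(1 − f) ≈ 1/0.6464 ≈ 1.5470.
Each bolus raises the concentration by D/Vd = 2076/153 ≈ 13.569 μg/mL.
Cmax,ss = C₀/(1 − f) ≈ 13.569/0.6464 ≈ 20.992 μg/mL.
One interval later, Cmin,ss = Cmax,ss·e^(−kτ) ≈ 20.992 × 0.3536 ≈ 7.423 μg/mL.
Trough 7.4 μg/mL vs MEC 8 μg/mL: subtherapeutic.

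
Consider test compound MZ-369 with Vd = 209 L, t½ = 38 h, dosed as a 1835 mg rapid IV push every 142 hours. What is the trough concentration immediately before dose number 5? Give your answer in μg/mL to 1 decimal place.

0.7 μg/mL

f = (1/2)^(τ/t½) = (1/2)^(142/38) ≈ 0.0750.
C₀ = D/Vd = 1835/209 ≈ 8.780 μg/mL.
Before the 5th dose, 4 doses have been given. Superposition: Cmin = C₀·(f + f² + … + f^4).
≈ 8.780 × (0.0750 + 0.0056 + 0.0004 + 0.0000) ≈ 8.780 × 0.0810 ≈ 0.711 μg/mL.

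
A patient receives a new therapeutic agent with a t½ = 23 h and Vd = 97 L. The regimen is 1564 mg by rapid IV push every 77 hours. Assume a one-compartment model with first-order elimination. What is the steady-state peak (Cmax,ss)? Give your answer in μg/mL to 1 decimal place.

τ/t½ = 77/23 ≈ 3.3478, so fraction remaining f = (1/2)^(77/23) ≈ 0.0982.
Accumulation ratio R = 1/(1 − f) ≈ 1/0.9018 ≈ 1.1089.
Single-dose peak C₀ = D/Vd = 1564/97 ≈ 16.124 μg/mL.
Cmax,ss = C₀/(1 − f) ≈ 16.124/0.9018 ≈ 17.880 μg/mL.

17.9 μg/mL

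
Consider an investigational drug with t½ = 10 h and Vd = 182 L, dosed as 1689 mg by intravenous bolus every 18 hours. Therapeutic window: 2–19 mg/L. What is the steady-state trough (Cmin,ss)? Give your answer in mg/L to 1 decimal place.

3.7 mg/L

k = ln2/t½ = ln2/10 ≈ 0.069315 h⁻¹; fraction remaining f = e^(−kτ) = e^(−0.069315×18) ≈ 0.2872.
Accumulation ratio R = 1/(1 − f) ≈ 1/0.7128 ≈ 1.4029.
Each bolus raises the concentration by D/Vd = 1689/182 ≈ 9.280 mg/L.
Steady-state peak Cmax,ss = C₀·R ≈ 9.280 × 1.4029 ≈ 13.019 mg/L.
Steady-state trough Cmin,ss = Cmax,ss·f ≈ 13.019 × 0.2872 ≈ 3.739 mg/L.
Trough 3.7 mg/L vs MEC 2 mg/L: adequate.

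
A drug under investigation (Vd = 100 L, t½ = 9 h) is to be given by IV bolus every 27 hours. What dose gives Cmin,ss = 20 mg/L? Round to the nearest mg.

τ/t½ = 27/9 ≈ 3, so f = (1/2)^(27/9) ≈ 0.125000.
Cmin,ss = (D/Vd)·f/(1−f), so D = Cmin,ss·Vd·(1−f)/f.
D = 20 × 100 × (1−f)/f ≈ 20 × 100 × 7.00000 ≈ 14000.00 mg.

14000 mg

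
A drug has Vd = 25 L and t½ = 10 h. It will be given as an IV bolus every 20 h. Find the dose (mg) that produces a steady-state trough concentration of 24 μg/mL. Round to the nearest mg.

1800 mg

τ/t½ = 20/10 ≈ 2, so f = (1/2)^(20/10) ≈ 0.250000.
Cmin,ss = (D/Vd)·f/(1−f), so D = Cmin,ss·Vd·(1−f)/f.
D = 24 × 25 × (1−f)/f ≈ 24 × 25 × 3.00000 ≈ 1800.00 mg.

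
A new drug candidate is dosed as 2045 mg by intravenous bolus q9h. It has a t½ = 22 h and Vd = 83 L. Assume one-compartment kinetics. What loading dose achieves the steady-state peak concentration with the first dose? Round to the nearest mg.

8283 mg

f = (1/2)^(9/22) ≈ 0.753098; accumulation ratio R = 1/(1−f) ≈ 4.05019.
Loading dose to hit Cmax,ss on first dose: D_load = D_maint·R ≈ 2045 × 4.05019 ≈ 8282.64 mg.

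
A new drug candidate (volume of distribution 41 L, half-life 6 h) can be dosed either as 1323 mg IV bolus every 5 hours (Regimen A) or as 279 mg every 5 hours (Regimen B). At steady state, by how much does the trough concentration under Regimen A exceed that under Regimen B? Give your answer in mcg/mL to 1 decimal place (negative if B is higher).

32.6 mcg/mL

Regimen A: f = (1/2)^(5/6) ≈ 0.5612; Cmin,ss = (1323/41)·f/(1−f) ≈ 41.269 mcg/mL.
Regimen B: f = (1/2)^(5/6) ≈ 0.5612; Cmin,ss = (279/41)·f/(1−f) ≈ 8.703 mcg/mL.
Difference ≈ 41.269 − 8.703 ≈ 32.566 mcg/mL.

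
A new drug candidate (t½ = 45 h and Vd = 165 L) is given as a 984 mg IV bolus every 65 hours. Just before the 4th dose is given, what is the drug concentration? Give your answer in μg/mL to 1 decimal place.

f = (1/2)^(τ/t½) = (1/2)^(65/45) ≈ 0.3674.
C₀ = D/Vd = 984/165 ≈ 5.964 μg/mL.
Before the 4th dose, 3 doses have been given. Superposition: Cmin = C₀·(f + f² + … + f^3).
≈ 5.964 × (0.3674 + 0.1350 + 0.0496) ≈ 5.964 × 0.5520 ≈ 3.292 μg/mL.

3.3 μg/mL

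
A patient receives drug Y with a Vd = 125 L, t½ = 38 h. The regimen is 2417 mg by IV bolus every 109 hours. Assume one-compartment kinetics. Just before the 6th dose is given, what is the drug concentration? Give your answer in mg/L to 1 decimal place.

3.1 mg/L

f = (1/2)^(τ/t½) = (1/2)^(109/38) ≈ 0.1369.
C₀ = D/Vd = 2417/125 ≈ 19.336 mg/L.
Before the 6th dose, 5 doses have been given. Superposition: Cmin = C₀·(f + f² + … + f^5).
≈ 19.336 × (0.1369 + 0.0187 + 0.0026 + 0.0004 + 0.0000) ≈ 19.336 × 0.1586 ≈ 3.067 mg/L.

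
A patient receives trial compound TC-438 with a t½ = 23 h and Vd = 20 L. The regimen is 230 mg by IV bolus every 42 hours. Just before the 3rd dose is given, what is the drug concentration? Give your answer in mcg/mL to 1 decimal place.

f = (1/2)^(τ/t½) = (1/2)^(42/23) ≈ 0.2820.
C₀ = D/Vd = 230/20 ≈ 11.500 mcg/mL.
Before the 3rd dose, 2 doses have been given. Superposition: Cmin = C₀·(f + f²).
≈ 11.500 × (0.2820 + 0.0795) ≈ 11.500 × 0.3615 ≈ 4.157 mcg/mL.

4.2 mcg/mL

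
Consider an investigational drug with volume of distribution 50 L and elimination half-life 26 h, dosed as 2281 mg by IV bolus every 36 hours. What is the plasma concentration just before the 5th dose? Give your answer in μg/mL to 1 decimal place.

27.7 μg/mL

f = (1/2)^(τ/t½) = (1/2)^(36/26) ≈ 0.3830.
C₀ = D/Vd = 2281/50 ≈ 45.620 μg/mL.
Before the 5th dose, 4 doses have been given. Superposition: Cmin = C₀·(f + f² + … + f^4).
≈ 45.620 × (0.3830 + 0.1467 + 0.0562 + 0.0215) ≈ 45.620 × 0.6074 ≈ 27.710 μg/mL.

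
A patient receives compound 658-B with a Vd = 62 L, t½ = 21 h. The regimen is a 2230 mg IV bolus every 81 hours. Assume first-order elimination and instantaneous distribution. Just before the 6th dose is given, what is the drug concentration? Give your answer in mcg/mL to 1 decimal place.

2.7 mcg/mL

f = (1/2)^(τ/t½) = (1/2)^(81/21) ≈ 0.0690.
C₀ = D/Vd = 2230/62 ≈ 35.968 mcg/mL.
Before the 6th dose, 5 doses have been given. Superposition: Cmin = C₀·(f + f² + … + f^5).
≈ 35.968 × (0.0690 + 0.0048 + 0.0003 + 0.0000 + 0.0000) ≈ 35.968 × 0.0741 ≈ 2.665 mcg/mL.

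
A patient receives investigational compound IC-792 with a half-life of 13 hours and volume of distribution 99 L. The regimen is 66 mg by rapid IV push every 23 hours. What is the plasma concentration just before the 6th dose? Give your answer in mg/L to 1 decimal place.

0.3 mg/L

f = (1/2)^(τ/t½) = (1/2)^(23/13) ≈ 0.2934.
C₀ = D/Vd = 66/99 ≈ 0.667 mg/L.
Before the 6th dose, 5 doses have been given. Superposition: Cmin = C₀·(f + f² + … + f^5).
≈ 0.667 × (0.2934 + 0.0861 + 0.0253 + 0.0074 + 0.0022) ≈ 0.667 × 0.4144 ≈ 0.276 mg/L.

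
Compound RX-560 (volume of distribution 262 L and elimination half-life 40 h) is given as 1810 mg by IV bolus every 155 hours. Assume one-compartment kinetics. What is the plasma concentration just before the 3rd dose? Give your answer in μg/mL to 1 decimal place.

0.5 μg/mL

f = (1/2)^(τ/t½) = (1/2)^(155/40) ≈ 0.0682.
C₀ = D/Vd = 1810/262 ≈ 6.908 μg/mL.
Before the 3rd dose, 2 doses have been given. Superposition: Cmin = C₀·(f + f²).
≈ 6.908 × (0.0682 + 0.0047) ≈ 6.908 × 0.0729 ≈ 0.504 μg/mL.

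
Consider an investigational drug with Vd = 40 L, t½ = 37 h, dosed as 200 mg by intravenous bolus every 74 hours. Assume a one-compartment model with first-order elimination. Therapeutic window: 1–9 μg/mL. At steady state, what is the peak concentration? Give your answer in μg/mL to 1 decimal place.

τ = 74 h = 2 half-lives, so f = (1/2)^2 = 0.25.
Accumulation ratio R = 1/(1 − f) = 1/0.75 = 4/3.
Single-dose peak C₀ = D/Vd = 200/40 = 5 μg/mL.
Steady-state peak Cmax,ss = C₀·R = 5 × 4/3 ≈ 6.667 μg/mL.
Peak 6.7 μg/mL vs MTC 9 μg/mL: below toxic threshold.

6.7 μg/mL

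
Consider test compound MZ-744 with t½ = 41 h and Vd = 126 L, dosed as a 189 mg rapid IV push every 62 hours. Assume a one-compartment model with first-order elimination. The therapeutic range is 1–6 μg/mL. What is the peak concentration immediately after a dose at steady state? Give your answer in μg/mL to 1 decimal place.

2.3 μg/mL

k = ln2/t½ = ln2/41 ≈ 0.016906 h⁻¹; fraction remaining f = e^(−kτ) = e^(−0.016906×62) ≈ 0.3506.
At steady state, accumulation factor R = 1/(1 − e^(−kτ)) ≈ 1.5399.
Each bolus raises the concentration by D/Vd = 189/126 ≈ 1.500 μg/mL.
Steady-state peak Cmax,ss = C₀·R ≈ 1.500 × 1.5399 ≈ 2.310 μg/mL.
Peak 2.3 μg/mL vs MTC 6 μg/mL: below toxic threshold.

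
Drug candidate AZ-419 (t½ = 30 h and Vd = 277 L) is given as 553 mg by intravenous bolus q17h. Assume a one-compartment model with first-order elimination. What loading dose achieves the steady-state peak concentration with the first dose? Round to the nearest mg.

1702 mg

f = (1/2)^(17/30) ≈ 0.675175; accumulation ratio R = 1/(1−f) ≈ 3.07858.
Loading dose to hit Cmax,ss on first dose: D_load = D_maint·R ≈ 553 × 3.07858 ≈ 1702.45 mg.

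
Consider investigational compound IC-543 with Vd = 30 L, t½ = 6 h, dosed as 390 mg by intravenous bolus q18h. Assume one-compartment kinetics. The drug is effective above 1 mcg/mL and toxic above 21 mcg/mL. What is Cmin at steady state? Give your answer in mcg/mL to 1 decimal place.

1.9 mcg/mL

τ = 18 h = 3 half-lives, so f = (1/2)^3 = 0.125.
Accumulation ratio R = 1/(1 − f) = 1/0.875 = 8/7.
Single-dose peak C₀ = D/Vd = 390/30 = 13 mcg/mL.
Steady-state peak Cmax,ss = C₀·R = 13 × 8/7 ≈ 14.857 mcg/mL.
Steady-state trough Cmin,ss = Cmax,ss·f ≈ 14.857 × 0.125 ≈ 1.857 mcg/mL.
Trough 1.9 mcg/mL vs MEC 1 mcg/mL: adequate.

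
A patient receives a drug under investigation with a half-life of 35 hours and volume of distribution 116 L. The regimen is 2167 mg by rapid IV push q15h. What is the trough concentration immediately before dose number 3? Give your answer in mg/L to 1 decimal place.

24.2 mg/L

f = (1/2)^(τ/t½) = (1/2)^(15/35) ≈ 0.7430.
C₀ = D/Vd = 2167/116 ≈ 18.681 mg/L.
Before the 3rd dose, 2 doses have been given. Superposition: Cmin = C₀·(f + f²).
≈ 18.681 × (0.7430 + 0.5520) ≈ 18.681 × 1.2950 ≈ 24.192 mg/L.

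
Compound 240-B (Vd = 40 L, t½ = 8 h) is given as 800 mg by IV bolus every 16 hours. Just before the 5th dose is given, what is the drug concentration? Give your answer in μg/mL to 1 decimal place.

6.6 μg/mL

f = (1/2)^(τ/t½) = (1/2)^(16/8) ≈ 0.2500.
C₀ = D/Vd = 800/40 ≈ 20.000 μg/mL.
Before the 5th dose, 4 doses have been given. Superposition: Cmin = C₀·(f + f² + … + f^4).
≈ 20.000 × (0.2500 + 0.0625 + 0.0156 + 0.0039) ≈ 20.000 × 0.3320 ≈ 6.640 μg/mL.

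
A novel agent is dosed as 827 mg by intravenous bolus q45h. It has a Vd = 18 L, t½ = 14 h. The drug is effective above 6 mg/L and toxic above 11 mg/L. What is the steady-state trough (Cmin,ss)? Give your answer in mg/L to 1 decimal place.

5.5 mg/L

τ/t½ = 45/14 ≈ 3.2143, so fraction remaining f = (1/2)^(45/14) ≈ 0.1077.
Accumulation ratio R = 1/(1 − f) ≈ 1/0.8923 ≈ 1.1207.
Single-dose peak C₀ = D/Vd = 827/18 ≈ 45.944 mg/L.
Steady-state peak Cmax,ss = C₀·R ≈ 45.944 × 1.1207 ≈ 51.489 mg/L.
Steady-state trough Cmin,ss = Cmax,ss·f ≈ 51.489 × 0.1077 ≈ 5.545 mg/L.
Trough 5.5 mg/L vs MEC 6 mg/L: subtherapeutic.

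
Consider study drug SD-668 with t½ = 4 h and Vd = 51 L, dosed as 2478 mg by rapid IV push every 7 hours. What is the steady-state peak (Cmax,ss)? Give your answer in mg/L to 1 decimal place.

69.1 mg/L

Over one 7-h interval, 7/4 ≈ 1.75 half-lives elapse, leaving f ≈ 0.2973 of each dose.
At steady state, accumulation factor R = 1/(1 − e^(−kτ)) ≈ 1.4231.
Each bolus raises the concentration by D/Vd = 2478/51 ≈ 48.588 mg/L.
Steady-state peak Cmax,ss = C₀·R ≈ 48.588 × 1.4231 ≈ 69.146 mg/L.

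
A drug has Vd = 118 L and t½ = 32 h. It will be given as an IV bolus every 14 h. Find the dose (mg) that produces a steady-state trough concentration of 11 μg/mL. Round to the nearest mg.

τ/t½ = 14/32 ≈ 0.4375, so f = (1/2)^(14/32) ≈ 0.738413.
Cmin,ss = (D/Vd)·f/(1−f), so D = Cmin,ss·Vd·(1−f)/f.
D = 11 × 118 × (1−f)/f ≈ 11 × 118 × 0.35426 ≈ 459.83 mg.

460 mg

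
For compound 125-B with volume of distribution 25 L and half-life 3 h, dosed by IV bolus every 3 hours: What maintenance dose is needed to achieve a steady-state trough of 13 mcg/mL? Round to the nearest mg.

τ/t½ = 3/3 ≈ 1, so f = (1/2)^(3/3) ≈ 0.500000.
Cmin,ss = (D/Vd)·f/(1−f), so D = Cmin,ss·Vd·(1−f)/f.
D = 13 × 25 × (1−f)/f ≈ 13 × 25 × 1.00000 ≈ 325.00 mg.

325 mg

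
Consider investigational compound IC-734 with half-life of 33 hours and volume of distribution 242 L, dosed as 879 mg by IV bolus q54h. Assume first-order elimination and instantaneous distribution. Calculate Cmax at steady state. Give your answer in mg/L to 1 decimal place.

Over one 54-h interval, 54/33 ≈ 1.6364 half-lives elapse, leaving f ≈ 0.3217 of each dose.
At steady state, accumulation factor R = 1/(1 − e^(−kτ)) ≈ 1.4743.
Single-dose peak C₀ = D/Vd = 879/242 ≈ 3.632 mg/L.
Steady-state peak Cmax,ss = C₀·R ≈ 3.632 × 1.4743 ≈ 5.355 mg/L.

5.4 mg/L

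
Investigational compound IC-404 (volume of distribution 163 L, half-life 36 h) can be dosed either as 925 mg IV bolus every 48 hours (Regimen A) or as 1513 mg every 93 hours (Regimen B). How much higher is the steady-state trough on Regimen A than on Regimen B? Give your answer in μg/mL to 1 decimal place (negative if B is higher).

1.9 μg/mL

Regimen A: f = (1/2)^(48/36) ≈ 0.3969; Cmin,ss = (925/163)·f/(1−f) ≈ 3.735 μg/mL.
Regimen B: f = (1/2)^(93/36) ≈ 0.1669; Cmin,ss = (1513/163)·f/(1−f) ≈ 1.860 μg/mL.
Difference ≈ 3.735 − 1.860 ≈ 1.875 μg/mL.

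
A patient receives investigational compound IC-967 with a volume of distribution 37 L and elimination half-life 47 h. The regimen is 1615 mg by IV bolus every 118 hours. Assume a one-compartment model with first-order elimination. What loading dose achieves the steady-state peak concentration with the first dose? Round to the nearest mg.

1959 mg

f = (1/2)^(118/47) ≈ 0.175478; accumulation ratio R = 1/(1−f) ≈ 1.21282.
Loading dose to hit Cmax,ss on first dose: D_load = D_maint·R ≈ 1615 × 1.21282 ≈ 1958.70 mg.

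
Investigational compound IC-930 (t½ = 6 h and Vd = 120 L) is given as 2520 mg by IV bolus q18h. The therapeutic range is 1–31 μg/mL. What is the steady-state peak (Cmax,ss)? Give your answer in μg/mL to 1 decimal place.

24.0 μg/mL

The dosing interval is 3 half-lives, so f = 2^(−3) = 0.125.
At steady state, R = 1/(1 − 0.125) = 8/7.
Single-dose peak C₀ = D/Vd = 2520/120 = 21 μg/mL.
Steady-state peak Cmax,ss = C₀·R = 21 × 8/7 ≈ 24.000 μg/mL.
Peak 24.0 μg/mL vs MTC 31 μg/mL: below toxic threshold.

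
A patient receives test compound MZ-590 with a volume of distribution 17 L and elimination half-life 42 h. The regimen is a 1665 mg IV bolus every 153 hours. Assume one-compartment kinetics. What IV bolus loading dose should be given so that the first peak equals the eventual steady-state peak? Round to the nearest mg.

1810 mg

f = (1/2)^(153/42) ≈ 0.080055; accumulation ratio R = 1/(1−f) ≈ 1.08702.
Loading dose to hit Cmax,ss on first dose: D_load = D_maint·R ≈ 1665 × 1.08702 ≈ 1809.89 mg.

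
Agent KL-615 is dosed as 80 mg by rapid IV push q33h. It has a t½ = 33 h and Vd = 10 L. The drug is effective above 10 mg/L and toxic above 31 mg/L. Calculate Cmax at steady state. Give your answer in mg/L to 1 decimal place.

16.0 mg/L

The dosing interval is 1 half-life, so f = 2^(−1) = 0.5.
At steady state, R = 1/(1 − 0.5) = 2/1.
Single-dose peak C₀ = D/Vd = 80/10 = 8 mg/L.
Steady-state peak Cmax,ss = C₀·R = 8 × 2/1 ≈ 16.000 mg/L.
Peak 16.0 mg/L vs MTC 31 mg/L: below toxic threshold.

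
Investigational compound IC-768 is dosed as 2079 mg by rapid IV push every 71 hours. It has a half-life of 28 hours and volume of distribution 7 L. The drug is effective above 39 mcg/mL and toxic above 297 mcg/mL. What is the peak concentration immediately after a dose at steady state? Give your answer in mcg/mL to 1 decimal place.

358.9 mcg/mL

Over one 71-h interval, 71/28 ≈ 2.5357 half-lives elapse, leaving f ≈ 0.1725 of each dose.
At steady state, accumulation factor R = 1/(1 − e^(−kτ)) ≈ 1.2085.
Each bolus raises the concentration by D/Vd = 2079/7 ≈ 297.000 mcg/mL.
Cmax,ss = C₀/(1 − f) ≈ 297.000/0.8275 ≈ 358.912 mcg/mL.
Peak 358.9 mcg/mL vs MTC 297 mcg/mL: exceeds toxic threshold.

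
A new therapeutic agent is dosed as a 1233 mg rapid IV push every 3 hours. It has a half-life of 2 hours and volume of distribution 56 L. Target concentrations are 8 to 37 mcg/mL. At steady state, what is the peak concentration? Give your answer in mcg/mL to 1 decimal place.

34.1 mcg/mL

k = ln2/t½ = ln2/2 ≈ 0.346574 h⁻¹; fraction remaining f = e^(−kτ) = e^(−0.346574×3) ≈ 0.3536.
Accumulation ratio R = 1/(1 − f) ≈ 1/0.6464 ≈ 1.5470.
Single-dose peak C₀ = D/Vd = 1233/56 ≈ 22.018 mcg/mL.
Steady-state peak Cmax,ss = C₀·R ≈ 22.018 × 1.5470 ≈ 34.062 mcg/mL.
Peak 34.1 mcg/mL vs MTC 37 mcg/mL: below toxic threshold.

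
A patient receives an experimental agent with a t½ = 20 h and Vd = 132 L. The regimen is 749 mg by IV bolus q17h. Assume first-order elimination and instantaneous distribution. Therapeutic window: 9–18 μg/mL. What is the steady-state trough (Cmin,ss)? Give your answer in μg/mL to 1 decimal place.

7.1 μg/mL

τ/t½ = 17/20 ≈ 0.85, so fraction remaining f = (1/2)^(17/20) ≈ 0.5548.
Single-dose peak C₀ = D/Vd = 749/132 ≈ 5.674 μg/mL.
Steady-state trough Cmin,ss = C₀·f/(1−f) ≈ 5.674 × 0.5548/0.4452 ≈ 7.071 μg/mL.
Trough 7.1 μg/mL vs MEC 9 μg/mL: subtherapeutic.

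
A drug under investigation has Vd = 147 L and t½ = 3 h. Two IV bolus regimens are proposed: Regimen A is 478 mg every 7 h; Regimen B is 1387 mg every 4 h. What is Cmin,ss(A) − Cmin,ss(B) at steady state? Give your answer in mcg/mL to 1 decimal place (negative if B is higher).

-5.4 mcg/mL

Regimen A: f = (1/2)^(7/3) ≈ 0.1984; Cmin,ss = (478/147)·f/(1−f) ≈ 0.805 mcg/mL.
Regimen B: f = (1/2)^(4/3) ≈ 0.3969; Cmin,ss = (1387/147)·f/(1−f) ≈ 6.209 mcg/mL.
Difference ≈ 0.805 − 6.209 ≈ -5.404 mcg/mL.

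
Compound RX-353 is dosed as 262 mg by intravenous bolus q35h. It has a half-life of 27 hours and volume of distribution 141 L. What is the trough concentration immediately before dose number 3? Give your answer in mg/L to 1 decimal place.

f = (1/2)^(τ/t½) = (1/2)^(35/27) ≈ 0.4072.
C₀ = D/Vd = 262/141 ≈ 1.858 mg/L.
Before the 3rd dose, 2 doses have been given. Superposition: Cmin = C₀·(f + f²).
≈ 1.858 × (0.4072 + 0.1658) ≈ 1.858 × 0.5730 ≈ 1.065 mg/L.

1.1 mg/L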